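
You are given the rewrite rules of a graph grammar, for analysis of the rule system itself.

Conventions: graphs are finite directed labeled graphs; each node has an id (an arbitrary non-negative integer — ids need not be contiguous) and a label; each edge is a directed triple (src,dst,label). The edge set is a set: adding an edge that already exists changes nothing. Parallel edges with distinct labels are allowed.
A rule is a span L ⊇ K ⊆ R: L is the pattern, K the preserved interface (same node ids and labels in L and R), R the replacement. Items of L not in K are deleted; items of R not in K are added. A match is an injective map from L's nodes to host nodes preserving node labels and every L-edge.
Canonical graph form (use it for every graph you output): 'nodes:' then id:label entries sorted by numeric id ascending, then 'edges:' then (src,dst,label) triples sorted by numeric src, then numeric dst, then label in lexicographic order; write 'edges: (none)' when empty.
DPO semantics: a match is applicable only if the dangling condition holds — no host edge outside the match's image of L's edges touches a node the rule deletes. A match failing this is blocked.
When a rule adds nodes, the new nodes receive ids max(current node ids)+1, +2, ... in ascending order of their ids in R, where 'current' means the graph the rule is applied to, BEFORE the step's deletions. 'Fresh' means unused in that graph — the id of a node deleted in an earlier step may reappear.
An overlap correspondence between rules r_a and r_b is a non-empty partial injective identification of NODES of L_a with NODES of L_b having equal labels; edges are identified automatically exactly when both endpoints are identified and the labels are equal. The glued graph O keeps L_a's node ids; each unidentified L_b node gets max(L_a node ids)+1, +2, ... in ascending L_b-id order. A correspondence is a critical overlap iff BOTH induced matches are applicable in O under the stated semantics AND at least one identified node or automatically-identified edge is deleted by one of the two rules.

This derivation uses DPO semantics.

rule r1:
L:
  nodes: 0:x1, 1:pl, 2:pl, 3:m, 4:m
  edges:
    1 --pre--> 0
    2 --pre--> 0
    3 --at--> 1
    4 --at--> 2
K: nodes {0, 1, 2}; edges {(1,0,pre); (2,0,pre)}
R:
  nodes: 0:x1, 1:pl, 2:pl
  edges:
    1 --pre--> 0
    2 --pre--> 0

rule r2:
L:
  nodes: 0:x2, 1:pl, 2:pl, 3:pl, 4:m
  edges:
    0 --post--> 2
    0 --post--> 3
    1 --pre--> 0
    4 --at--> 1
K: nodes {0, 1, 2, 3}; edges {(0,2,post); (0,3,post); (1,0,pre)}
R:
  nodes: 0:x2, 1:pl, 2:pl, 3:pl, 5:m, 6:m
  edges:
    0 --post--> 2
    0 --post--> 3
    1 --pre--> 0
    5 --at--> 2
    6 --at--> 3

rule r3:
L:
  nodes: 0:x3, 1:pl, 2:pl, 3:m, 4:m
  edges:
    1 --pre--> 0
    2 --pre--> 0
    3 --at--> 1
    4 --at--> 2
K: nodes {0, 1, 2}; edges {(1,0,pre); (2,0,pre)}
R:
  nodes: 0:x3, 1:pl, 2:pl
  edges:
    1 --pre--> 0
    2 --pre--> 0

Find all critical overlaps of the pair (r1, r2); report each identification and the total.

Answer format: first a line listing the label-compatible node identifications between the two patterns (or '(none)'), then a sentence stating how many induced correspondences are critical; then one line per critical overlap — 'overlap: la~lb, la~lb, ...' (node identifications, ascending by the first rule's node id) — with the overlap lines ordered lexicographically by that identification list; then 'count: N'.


label-compatible node identifications between L(r1) and L(r2): 1~1, 1~2, 1~3, 2~1, 2~2, 2~3, 3~4, 4~4
6 of the induced correspondences are critical overlaps of r1 and r2.
overlap: 1~1, 2~2, 3~4
overlap: 1~1, 2~3, 3~4
overlap: 1~1, 3~4
overlap: 1~2, 2~1, 4~4
overlap: 1~3, 2~1, 4~4
overlap: 2~1, 4~4
count: 6


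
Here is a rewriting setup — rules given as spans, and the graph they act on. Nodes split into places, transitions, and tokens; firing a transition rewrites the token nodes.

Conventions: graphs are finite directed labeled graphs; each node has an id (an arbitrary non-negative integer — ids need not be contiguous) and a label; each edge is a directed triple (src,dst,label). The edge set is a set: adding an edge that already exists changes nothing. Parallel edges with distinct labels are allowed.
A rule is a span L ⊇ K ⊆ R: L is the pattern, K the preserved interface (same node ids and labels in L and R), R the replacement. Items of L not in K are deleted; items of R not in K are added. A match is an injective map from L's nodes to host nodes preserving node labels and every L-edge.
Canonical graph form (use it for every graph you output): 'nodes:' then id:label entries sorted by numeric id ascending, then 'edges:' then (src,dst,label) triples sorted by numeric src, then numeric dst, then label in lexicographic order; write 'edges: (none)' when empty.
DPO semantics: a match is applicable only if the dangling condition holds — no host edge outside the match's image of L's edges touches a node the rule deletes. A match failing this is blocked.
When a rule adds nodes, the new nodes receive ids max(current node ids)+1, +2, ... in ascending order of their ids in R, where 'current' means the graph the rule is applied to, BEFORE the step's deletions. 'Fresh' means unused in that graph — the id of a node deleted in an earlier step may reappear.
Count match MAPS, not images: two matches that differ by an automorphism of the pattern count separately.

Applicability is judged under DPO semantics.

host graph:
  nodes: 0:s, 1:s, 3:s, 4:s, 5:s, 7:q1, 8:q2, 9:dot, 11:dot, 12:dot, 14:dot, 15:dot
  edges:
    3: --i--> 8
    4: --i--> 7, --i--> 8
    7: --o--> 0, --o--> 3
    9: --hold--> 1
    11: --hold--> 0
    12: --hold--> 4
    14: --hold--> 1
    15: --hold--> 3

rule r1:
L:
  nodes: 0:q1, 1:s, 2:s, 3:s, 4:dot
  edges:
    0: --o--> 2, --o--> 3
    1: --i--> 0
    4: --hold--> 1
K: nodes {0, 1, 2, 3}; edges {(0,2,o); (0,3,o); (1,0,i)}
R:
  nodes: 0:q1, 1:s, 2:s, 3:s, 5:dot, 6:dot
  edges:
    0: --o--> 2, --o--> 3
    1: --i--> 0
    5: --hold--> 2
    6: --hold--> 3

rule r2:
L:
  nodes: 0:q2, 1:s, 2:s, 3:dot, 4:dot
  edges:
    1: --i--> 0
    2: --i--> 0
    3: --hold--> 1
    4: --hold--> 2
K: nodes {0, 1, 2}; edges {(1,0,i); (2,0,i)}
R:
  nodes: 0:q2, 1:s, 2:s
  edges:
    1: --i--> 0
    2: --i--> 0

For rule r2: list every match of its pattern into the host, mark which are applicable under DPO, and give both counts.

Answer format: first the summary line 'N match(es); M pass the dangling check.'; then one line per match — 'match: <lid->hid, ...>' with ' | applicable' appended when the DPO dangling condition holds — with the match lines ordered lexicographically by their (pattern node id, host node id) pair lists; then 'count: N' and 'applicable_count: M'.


2 match(es); 2 pass the dangling check.
match: 0->8, 1->3, 2->4, 3->15, 4->12 | applicable
match: 0->8, 1->4, 2->3, 3->12, 4->15 | applicable
count: 2
applicable_count: 2


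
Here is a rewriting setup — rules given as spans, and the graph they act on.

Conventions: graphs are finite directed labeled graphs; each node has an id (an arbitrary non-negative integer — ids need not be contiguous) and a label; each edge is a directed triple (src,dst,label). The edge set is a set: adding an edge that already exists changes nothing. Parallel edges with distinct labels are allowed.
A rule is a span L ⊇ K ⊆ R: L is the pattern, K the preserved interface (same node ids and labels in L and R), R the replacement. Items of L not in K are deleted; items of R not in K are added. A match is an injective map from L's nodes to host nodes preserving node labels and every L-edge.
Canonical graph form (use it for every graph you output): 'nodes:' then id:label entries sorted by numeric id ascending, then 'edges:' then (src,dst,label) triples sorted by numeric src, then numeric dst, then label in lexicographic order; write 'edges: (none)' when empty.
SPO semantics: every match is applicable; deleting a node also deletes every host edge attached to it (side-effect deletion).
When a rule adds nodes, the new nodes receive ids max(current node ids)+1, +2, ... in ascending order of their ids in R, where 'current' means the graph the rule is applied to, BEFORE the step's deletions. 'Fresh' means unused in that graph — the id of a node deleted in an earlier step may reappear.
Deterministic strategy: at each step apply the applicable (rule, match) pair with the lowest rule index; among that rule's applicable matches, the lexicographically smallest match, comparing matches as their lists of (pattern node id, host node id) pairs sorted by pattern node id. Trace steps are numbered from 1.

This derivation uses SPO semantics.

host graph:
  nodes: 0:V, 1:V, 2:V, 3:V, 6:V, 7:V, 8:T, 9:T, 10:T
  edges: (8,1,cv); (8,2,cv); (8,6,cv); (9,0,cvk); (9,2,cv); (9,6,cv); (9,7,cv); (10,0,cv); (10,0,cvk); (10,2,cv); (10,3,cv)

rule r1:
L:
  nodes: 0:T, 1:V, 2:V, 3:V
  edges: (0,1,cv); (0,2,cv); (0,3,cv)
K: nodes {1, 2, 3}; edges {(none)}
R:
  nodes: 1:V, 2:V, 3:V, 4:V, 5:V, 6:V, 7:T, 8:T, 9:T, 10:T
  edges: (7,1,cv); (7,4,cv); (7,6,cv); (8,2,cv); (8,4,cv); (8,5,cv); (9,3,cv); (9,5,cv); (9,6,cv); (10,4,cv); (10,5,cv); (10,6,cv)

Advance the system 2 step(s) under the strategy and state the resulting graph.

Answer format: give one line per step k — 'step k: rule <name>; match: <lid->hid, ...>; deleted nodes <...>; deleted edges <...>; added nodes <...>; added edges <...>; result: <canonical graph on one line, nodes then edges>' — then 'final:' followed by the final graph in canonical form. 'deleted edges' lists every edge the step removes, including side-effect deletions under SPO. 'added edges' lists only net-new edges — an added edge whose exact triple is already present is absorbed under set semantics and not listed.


step 1: rule r1; match: 0->8, 1->1, 2->2, 3->6; deleted nodes 8; deleted edges (8,1,cv); (8,2,cv); (8,6,cv); added nodes 11, 12, 13, 14, 15, 16, 17; added edges (14,1,cv); (14,11,cv); (14,13,cv); (15,2,cv); (15,11,cv); (15,12,cv); (16,6,cv); (16,12,cv); (16,13,cv); (17,11,cv); (17,12,cv); (17,13,cv); result: nodes: 0:V, 1:V, 2:V, 3:V, 6:V, 7:V, 9:T, 10:T, 11:V, 12:V, 13:V, 14:T, 15:T, 16:T, 17:T edges: (9,0,cvk); (9,2,cv); (9,6,cv); (9,7,cv); (10,0,cv); (10,0,cvk); (10,2,cv); (10,3,cv); (14,1,cv); (14,11,cv); (14,13,cv); (15,2,cv); (15,11,cv); (15,12,cv); (16,6,cv); (16,12,cv); (16,13,cv); (17,11,cv); (17,12,cv); (17,13,cv)
step 2: rule r1; match: 0->9, 1->2, 2->6, 3->7; deleted nodes 9; deleted edges (9,0,cvk); (9,2,cv); (9,6,cv); (9,7,cv); added nodes 18, 19, 20, 21, 22, 23, 24; added edges (21,2,cv); (21,18,cv); (21,20,cv); (22,6,cv); (22,18,cv); (22,19,cv); (23,7,cv); (23,19,cv); (23,20,cv); (24,18,cv); (24,19,cv); (24,20,cv); result: nodes: 0:V, 1:V, 2:V, 3:V, 6:V, 7:V, 10:T, 11:V, 12:V, 13:V, 14:T, 15:T, 16:T, 17:T, 18:V, 19:V, 20:V, 21:T, 22:T, 23:T, 24:T edges: (10,0,cv); (10,0,cvk); (10,2,cv); (10,3,cv); (14,1,cv); (14,11,cv); (14,13,cv); (15,2,cv); (15,11,cv); (15,12,cv); (16,6,cv); (16,12,cv); (16,13,cv); (17,11,cv); (17,12,cv); (17,13,cv); (21,2,cv); (21,18,cv); (21,20,cv); (22,6,cv); (22,18,cv); (22,19,cv); (23,7,cv); (23,19,cv); (23,20,cv); (24,18,cv); (24,19,cv); (24,20,cv)
final:
nodes: 0:V, 1:V, 2:V, 3:V, 6:V, 7:V, 10:T, 11:V, 12:V, 13:V, 14:T, 15:T, 16:T, 17:T, 18:V, 19:V, 20:V, 21:T, 22:T, 23:T, 24:T
edges: (10,0,cv); (10,0,cvk); (10,2,cv); (10,3,cv); (14,1,cv); (14,11,cv); (14,13,cv); (15,2,cv); (15,11,cv); (15,12,cv); (16,6,cv); (16,12,cv); (16,13,cv); (17,11,cv); (17,12,cv); (17,13,cv); (21,2,cv); (21,18,cv); (21,20,cv); (22,6,cv); (22,18,cv); (22,19,cv); (23,7,cv); (23,19,cv); (23,20,cv); (24,18,cv); (24,19,cv); (24,20,cv)


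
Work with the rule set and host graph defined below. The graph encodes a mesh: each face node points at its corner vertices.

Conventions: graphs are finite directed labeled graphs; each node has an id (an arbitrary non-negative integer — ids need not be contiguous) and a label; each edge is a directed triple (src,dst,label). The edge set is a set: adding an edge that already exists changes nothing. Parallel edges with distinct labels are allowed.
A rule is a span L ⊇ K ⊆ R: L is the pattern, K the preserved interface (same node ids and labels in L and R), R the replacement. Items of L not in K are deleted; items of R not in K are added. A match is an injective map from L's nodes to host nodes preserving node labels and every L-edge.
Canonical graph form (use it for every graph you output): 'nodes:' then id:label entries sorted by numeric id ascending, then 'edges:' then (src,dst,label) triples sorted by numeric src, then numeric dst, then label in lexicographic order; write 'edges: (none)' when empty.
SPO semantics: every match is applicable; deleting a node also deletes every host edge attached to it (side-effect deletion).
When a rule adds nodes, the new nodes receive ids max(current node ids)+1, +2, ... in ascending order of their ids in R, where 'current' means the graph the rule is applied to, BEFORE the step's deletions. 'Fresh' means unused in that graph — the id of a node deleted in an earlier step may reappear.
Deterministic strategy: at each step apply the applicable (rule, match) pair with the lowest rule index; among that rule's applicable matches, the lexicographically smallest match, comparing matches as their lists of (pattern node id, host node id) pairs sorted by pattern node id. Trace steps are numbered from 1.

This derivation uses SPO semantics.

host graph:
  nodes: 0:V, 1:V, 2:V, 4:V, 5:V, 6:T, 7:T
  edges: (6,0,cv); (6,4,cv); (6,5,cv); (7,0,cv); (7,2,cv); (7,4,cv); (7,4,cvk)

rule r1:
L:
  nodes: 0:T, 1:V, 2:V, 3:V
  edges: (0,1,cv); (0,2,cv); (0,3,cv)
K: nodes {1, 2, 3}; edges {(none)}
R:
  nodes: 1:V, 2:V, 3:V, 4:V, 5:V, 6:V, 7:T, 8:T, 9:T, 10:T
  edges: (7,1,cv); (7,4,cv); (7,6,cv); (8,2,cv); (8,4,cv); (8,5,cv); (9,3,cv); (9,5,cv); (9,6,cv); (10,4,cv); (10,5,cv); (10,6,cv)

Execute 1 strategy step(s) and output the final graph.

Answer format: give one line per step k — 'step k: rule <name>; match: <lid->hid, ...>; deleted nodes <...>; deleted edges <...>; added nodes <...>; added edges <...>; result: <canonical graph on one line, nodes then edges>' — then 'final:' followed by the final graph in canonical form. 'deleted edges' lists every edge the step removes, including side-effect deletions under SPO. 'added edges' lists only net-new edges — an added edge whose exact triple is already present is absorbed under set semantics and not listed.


step 1: rule r1; match: 0->6, 1->0, 2->4, 3->5; deleted nodes 6; deleted edges (6,0,cv); (6,4,cv); (6,5,cv); added nodes 8, 9, 10, 11, 12, 13, 14; added edges (11,0,cv); (11,8,cv); (11,10,cv); (12,4,cv); (12,8,cv); (12,9,cv); (13,5,cv); (13,9,cv); (13,10,cv); (14,8,cv); (14,9,cv); (14,10,cv); result: nodes: 0:V, 1:V, 2:V, 4:V, 5:V, 7:T, 8:V, 9:V, 10:V, 11:T, 12:T, 13:T, 14:T edges: (7,0,cv); (7,2,cv); (7,4,cv); (7,4,cvk); (11,0,cv); (11,8,cv); (11,10,cv); (12,4,cv); (12,8,cv); (12,9,cv); (13,5,cv); (13,9,cv); (13,10,cv); (14,8,cv); (14,9,cv); (14,10,cv)
final:
nodes: 0:V, 1:V, 2:V, 4:V, 5:V, 7:T, 8:V, 9:V, 10:V, 11:T, 12:T, 13:T, 14:T
edges: (7,0,cv); (7,2,cv); (7,4,cv); (7,4,cvk); (11,0,cv); (11,8,cv); (11,10,cv); (12,4,cv); (12,8,cv); (12,9,cv); (13,5,cv); (13,9,cv); (13,10,cv); (14,8,cv); (14,9,cv); (14,10,cv)


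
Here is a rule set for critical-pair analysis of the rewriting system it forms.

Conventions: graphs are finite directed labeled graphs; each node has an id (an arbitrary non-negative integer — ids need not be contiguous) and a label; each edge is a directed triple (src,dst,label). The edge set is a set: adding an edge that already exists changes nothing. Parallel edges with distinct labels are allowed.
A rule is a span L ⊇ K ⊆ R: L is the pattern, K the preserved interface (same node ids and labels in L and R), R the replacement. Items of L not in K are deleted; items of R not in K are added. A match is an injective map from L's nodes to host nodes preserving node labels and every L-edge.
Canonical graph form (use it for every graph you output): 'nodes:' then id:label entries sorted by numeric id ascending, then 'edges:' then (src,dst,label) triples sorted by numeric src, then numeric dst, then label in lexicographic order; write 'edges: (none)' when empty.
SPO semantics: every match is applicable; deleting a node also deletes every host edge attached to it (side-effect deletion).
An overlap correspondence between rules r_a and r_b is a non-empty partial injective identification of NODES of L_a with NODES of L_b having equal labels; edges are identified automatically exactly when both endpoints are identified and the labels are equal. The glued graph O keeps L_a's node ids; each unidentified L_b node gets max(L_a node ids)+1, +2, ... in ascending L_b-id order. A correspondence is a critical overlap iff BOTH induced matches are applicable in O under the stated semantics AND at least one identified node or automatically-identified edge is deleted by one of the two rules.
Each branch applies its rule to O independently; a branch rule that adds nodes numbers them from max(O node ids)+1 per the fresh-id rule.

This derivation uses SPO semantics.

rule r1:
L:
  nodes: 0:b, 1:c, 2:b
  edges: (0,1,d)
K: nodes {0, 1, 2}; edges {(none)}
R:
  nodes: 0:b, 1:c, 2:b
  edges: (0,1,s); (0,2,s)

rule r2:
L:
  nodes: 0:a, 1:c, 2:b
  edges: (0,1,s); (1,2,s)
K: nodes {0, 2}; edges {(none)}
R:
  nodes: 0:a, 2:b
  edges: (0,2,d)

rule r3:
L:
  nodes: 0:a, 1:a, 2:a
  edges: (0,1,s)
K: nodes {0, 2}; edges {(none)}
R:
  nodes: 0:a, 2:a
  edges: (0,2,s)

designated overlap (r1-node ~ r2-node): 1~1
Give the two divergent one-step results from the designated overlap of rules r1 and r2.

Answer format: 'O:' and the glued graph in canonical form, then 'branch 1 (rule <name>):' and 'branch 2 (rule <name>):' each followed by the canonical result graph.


O:
nodes: 0:b, 1:c, 2:b, 3:a, 4:b
edges: (0,1,d); (1,4,s); (3,1,s)
branch 1 (rule r1):
nodes: 0:b, 1:c, 2:b, 3:a, 4:b
edges: (0,1,s); (0,2,s); (1,4,s); (3,1,s)
branch 2 (rule r2):
nodes: 0:b, 2:b, 3:a, 4:b
edges: (3,4,d)


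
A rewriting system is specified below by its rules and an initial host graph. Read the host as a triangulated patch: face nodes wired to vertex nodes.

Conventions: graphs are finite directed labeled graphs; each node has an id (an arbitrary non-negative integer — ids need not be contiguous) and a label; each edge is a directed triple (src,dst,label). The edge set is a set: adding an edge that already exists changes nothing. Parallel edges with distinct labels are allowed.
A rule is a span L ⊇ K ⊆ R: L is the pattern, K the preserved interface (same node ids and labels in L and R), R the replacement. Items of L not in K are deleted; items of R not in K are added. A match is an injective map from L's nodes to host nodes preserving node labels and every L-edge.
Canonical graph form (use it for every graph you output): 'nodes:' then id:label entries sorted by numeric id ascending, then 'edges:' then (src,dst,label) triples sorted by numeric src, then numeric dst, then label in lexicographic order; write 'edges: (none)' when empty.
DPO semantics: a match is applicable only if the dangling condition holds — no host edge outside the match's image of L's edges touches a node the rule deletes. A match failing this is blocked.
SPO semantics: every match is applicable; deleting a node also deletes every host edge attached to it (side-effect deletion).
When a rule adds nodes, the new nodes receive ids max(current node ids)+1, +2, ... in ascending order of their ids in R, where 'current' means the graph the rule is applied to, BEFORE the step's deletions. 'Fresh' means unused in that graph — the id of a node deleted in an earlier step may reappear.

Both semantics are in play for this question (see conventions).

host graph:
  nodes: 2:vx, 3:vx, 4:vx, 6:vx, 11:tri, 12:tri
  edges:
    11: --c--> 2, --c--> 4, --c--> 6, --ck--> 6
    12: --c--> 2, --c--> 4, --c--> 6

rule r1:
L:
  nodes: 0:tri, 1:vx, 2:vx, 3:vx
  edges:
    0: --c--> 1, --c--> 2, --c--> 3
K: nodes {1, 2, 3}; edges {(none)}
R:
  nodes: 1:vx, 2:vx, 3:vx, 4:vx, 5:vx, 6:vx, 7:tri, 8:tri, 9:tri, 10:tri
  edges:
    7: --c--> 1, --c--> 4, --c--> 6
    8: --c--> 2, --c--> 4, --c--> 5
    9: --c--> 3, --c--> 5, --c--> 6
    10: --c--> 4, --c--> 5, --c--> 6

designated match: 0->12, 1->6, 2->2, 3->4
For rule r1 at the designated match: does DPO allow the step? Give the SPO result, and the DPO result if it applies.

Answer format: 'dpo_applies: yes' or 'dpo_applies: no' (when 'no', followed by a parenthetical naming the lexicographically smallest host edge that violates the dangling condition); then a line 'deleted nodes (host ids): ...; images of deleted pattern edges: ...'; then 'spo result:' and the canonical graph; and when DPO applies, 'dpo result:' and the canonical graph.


dpo_applies: yes
deleted nodes (host ids): 12; images of deleted pattern edges: (12,2,c); (12,4,c); (12,6,c)
spo result:
nodes: 2:vx, 3:vx, 4:vx, 6:vx, 11:tri, 13:vx, 14:vx, 15:vx, 16:tri, 17:tri, 18:tri, 19:tri
edges: (11,2,c); (11,4,c); (11,6,c); (11,6,ck); (16,6,c); (16,13,c); (16,15,c); (17,2,c); (17,13,c); (17,14,c); (18,4,c); (18,14,c); (18,15,c); (19,13,c); (19,14,c); (19,15,c)
dpo result:
nodes: 2:vx, 3:vx, 4:vx, 6:vx, 11:tri, 13:vx, 14:vx, 15:vx, 16:tri, 17:tri, 18:tri, 19:tri
edges: (11,2,c); (11,4,c); (11,6,c); (11,6,ck); (16,6,c); (16,13,c); (16,15,c); (17,2,c); (17,13,c); (17,14,c); (18,4,c); (18,14,c); (18,15,c); (19,13,c); (19,14,c); (19,15,c)


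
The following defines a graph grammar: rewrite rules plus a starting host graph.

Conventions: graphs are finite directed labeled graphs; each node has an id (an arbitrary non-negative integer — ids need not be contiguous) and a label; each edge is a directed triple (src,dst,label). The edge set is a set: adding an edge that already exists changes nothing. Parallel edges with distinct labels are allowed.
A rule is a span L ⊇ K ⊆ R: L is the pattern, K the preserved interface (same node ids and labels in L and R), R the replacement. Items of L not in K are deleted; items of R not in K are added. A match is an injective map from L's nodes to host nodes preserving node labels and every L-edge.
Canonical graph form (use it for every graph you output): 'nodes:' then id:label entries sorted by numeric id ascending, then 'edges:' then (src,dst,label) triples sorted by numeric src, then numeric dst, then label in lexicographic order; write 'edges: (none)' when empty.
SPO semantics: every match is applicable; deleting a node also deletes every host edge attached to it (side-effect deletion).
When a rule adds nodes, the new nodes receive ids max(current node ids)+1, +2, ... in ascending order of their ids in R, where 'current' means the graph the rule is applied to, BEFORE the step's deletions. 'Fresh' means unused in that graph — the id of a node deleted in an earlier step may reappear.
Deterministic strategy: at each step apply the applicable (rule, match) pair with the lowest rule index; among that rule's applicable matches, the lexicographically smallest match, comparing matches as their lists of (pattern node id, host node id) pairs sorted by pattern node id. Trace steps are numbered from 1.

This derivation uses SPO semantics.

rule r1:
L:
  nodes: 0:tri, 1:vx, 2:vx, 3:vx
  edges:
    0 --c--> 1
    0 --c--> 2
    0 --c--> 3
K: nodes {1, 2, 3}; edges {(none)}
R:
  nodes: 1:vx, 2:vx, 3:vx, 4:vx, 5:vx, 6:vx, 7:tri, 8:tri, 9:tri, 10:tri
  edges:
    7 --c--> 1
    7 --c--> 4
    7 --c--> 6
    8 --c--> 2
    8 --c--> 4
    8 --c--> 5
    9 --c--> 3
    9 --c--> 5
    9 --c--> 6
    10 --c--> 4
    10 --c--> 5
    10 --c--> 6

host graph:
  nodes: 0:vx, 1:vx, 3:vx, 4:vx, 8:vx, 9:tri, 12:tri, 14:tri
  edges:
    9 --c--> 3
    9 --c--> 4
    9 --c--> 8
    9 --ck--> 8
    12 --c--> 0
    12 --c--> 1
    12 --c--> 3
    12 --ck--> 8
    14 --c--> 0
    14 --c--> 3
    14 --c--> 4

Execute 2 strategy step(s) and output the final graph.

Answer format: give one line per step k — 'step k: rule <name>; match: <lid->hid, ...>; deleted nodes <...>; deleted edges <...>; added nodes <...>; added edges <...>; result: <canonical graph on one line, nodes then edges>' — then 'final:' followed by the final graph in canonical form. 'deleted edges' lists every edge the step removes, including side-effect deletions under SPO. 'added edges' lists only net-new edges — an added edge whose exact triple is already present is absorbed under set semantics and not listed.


step 1: rule r1; match: 0->9, 1->3, 2->4, 3->8; deleted nodes 9; deleted edges (9,3,c); (9,4,c); (9,8,c); (9,8,ck); added nodes 15, 16, 17, 18, 19, 20, 21; added edges (18,3,c); (18,15,c); (18,17,c); (19,4,c); (19,15,c); (19,16,c); (20,8,c); (20,16,c); (20,17,c); (21,15,c); (21,16,c); (21,17,c); result: nodes: 0:vx, 1:vx, 3:vx, 4:vx, 8:vx, 12:tri, 14:tri, 15:vx, 16:vx, 17:vx, 18:tri, 19:tri, 20:tri, 21:tri edges: (12,0,c); (12,1,c); (12,3,c); (12,8,ck); (14,0,c); (14,3,c); (14,4,c); (18,3,c); (18,15,c); (18,17,c); (19,4,c); (19,15,c); (19,16,c); (20,8,c); (20,16,c); (20,17,c); (21,15,c); (21,16,c); (21,17,c)
step 2: rule r1; match: 0->12, 1->0, 2->1, 3->3; deleted nodes 12; deleted edges (12,0,c); (12,1,c); (12,3,c); (12,8,ck); added nodes 22, 23, 24, 25, 26, 27, 28; added edges (25,0,c); (25,22,c); (25,24,c); (26,1,c); (26,22,c); (26,23,c); (27,3,c); (27,23,c); (27,24,c); (28,22,c); (28,23,c); (28,24,c); result: nodes: 0:vx, 1:vx, 3:vx, 4:vx, 8:vx, 14:tri, 15:vx, 16:vx, 17:vx, 18:tri, 19:tri, 20:tri, 21:tri, 22:vx, 23:vx, 24:vx, 25:tri, 26:tri, 27:tri, 28:tri edges: (14,0,c); (14,3,c); (14,4,c); (18,3,c); (18,15,c); (18,17,c); (19,4,c); (19,15,c); (19,16,c); (20,8,c); (20,16,c); (20,17,c); (21,15,c); (21,16,c); (21,17,c); (25,0,c); (25,22,c); (25,24,c); (26,1,c); (26,22,c); (26,23,c); (27,3,c); (27,23,c); (27,24,c); (28,22,c); (28,23,c); (28,24,c)
final:
nodes: 0:vx, 1:vx, 3:vx, 4:vx, 8:vx, 14:tri, 15:vx, 16:vx, 17:vx, 18:tri, 19:tri, 20:tri, 21:tri, 22:vx, 23:vx, 24:vx, 25:tri, 26:tri, 27:tri, 28:tri
edges: (14,0,c); (14,3,c); (14,4,c); (18,3,c); (18,15,c); (18,17,c); (19,4,c); (19,15,c); (19,16,c); (20,8,c); (20,16,c); (20,17,c); (21,15,c); (21,16,c); (21,17,c); (25,0,c); (25,22,c); (25,24,c); (26,1,c); (26,22,c); (26,23,c); (27,3,c); (27,23,c); (27,24,c); (28,22,c); (28,23,c); (28,24,c)


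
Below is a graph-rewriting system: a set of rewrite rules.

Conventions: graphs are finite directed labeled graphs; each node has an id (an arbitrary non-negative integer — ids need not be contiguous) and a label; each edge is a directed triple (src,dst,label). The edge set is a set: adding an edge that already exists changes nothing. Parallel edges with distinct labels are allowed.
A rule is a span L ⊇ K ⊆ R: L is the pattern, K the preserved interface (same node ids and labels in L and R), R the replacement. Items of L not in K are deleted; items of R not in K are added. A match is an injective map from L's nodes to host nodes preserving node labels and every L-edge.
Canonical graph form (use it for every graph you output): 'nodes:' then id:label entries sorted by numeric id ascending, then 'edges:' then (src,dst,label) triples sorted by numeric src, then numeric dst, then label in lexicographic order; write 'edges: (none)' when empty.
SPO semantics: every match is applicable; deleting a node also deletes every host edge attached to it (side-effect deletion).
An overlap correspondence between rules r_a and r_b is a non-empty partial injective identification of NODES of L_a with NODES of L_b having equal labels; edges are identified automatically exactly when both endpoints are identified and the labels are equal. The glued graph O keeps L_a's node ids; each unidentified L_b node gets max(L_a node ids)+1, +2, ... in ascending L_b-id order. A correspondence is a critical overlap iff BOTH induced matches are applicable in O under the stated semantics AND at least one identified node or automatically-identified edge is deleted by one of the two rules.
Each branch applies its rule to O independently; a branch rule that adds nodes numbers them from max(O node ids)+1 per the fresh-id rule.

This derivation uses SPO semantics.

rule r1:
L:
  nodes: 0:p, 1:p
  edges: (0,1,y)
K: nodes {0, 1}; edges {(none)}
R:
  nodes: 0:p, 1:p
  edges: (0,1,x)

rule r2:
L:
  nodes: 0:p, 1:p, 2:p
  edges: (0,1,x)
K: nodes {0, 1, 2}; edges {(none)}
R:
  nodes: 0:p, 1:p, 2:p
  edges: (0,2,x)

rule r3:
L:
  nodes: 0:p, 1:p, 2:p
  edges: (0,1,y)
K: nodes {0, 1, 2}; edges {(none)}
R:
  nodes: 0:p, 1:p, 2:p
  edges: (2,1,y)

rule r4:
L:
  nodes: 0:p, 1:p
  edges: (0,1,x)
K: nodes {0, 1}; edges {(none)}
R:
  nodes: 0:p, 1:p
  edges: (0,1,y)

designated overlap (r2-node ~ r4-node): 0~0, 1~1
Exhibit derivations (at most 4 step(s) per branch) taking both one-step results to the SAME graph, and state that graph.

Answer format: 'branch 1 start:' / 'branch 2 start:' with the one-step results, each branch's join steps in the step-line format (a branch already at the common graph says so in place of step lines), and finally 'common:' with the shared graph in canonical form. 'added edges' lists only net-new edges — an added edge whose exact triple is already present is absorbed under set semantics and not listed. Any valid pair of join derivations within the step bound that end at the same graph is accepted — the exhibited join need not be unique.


branch 1 start:
nodes: 0:p, 1:p, 2:p
edges: (0,2,x)
branch 2 start:
nodes: 0:p, 1:p, 2:p
edges: (0,1,y)
branch 1 step 1: rule r2; match: 0->0, 1->2, 2->1; deleted nodes (none); deleted edges (0,2,x); added nodes (none); added edges (0,1,x); result: nodes: 0:p, 1:p, 2:p edges: (0,1,x)
branch 2 step 1: rule r1; match: 0->0, 1->1; deleted nodes (none); deleted edges (0,1,y); added nodes (none); added edges (0,1,x); result: nodes: 0:p, 1:p, 2:p edges: (0,1,x)
common:
nodes: 0:p, 1:p, 2:p
edges: (0,1,x)


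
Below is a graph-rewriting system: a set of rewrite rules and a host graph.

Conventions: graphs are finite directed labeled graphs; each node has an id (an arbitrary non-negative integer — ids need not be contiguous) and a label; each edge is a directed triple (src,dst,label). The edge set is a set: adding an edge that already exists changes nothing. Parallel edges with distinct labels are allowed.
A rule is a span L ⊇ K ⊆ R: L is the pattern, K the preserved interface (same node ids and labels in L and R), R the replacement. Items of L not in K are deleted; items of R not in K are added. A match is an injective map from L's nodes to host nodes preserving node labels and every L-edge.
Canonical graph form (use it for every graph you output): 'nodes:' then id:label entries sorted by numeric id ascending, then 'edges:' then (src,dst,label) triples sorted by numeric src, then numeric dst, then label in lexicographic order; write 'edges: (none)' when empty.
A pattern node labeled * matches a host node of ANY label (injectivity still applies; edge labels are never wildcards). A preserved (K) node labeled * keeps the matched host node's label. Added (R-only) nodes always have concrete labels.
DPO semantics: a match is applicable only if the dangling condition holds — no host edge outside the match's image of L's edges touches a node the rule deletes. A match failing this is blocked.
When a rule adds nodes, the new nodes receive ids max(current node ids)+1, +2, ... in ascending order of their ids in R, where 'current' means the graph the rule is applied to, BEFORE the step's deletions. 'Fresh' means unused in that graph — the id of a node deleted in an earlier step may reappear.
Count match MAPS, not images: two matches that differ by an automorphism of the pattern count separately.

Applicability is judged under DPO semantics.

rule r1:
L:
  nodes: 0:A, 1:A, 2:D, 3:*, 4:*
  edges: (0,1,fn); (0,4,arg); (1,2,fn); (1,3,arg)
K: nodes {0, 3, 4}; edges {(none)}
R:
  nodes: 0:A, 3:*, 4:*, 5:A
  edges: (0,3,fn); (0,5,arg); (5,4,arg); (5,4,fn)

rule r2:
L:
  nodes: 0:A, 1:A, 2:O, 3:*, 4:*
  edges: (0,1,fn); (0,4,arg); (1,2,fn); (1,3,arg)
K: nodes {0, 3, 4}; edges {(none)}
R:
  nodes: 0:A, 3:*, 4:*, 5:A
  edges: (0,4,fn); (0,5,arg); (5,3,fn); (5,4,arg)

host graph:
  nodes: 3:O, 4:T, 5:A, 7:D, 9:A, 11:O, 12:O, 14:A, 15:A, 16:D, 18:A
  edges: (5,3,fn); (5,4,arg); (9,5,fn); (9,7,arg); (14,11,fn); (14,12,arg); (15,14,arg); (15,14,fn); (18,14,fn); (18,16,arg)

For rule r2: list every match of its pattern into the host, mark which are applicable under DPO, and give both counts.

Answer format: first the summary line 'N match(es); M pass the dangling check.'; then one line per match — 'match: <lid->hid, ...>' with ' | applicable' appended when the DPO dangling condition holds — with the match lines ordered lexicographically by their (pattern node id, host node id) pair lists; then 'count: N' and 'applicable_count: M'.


2 match(es); 1 pass the dangling check.
match: 0->9, 1->5, 2->3, 3->4, 4->7 | applicable
match: 0->18, 1->14, 2->11, 3->12, 4->16
count: 2
applicable_count: 1


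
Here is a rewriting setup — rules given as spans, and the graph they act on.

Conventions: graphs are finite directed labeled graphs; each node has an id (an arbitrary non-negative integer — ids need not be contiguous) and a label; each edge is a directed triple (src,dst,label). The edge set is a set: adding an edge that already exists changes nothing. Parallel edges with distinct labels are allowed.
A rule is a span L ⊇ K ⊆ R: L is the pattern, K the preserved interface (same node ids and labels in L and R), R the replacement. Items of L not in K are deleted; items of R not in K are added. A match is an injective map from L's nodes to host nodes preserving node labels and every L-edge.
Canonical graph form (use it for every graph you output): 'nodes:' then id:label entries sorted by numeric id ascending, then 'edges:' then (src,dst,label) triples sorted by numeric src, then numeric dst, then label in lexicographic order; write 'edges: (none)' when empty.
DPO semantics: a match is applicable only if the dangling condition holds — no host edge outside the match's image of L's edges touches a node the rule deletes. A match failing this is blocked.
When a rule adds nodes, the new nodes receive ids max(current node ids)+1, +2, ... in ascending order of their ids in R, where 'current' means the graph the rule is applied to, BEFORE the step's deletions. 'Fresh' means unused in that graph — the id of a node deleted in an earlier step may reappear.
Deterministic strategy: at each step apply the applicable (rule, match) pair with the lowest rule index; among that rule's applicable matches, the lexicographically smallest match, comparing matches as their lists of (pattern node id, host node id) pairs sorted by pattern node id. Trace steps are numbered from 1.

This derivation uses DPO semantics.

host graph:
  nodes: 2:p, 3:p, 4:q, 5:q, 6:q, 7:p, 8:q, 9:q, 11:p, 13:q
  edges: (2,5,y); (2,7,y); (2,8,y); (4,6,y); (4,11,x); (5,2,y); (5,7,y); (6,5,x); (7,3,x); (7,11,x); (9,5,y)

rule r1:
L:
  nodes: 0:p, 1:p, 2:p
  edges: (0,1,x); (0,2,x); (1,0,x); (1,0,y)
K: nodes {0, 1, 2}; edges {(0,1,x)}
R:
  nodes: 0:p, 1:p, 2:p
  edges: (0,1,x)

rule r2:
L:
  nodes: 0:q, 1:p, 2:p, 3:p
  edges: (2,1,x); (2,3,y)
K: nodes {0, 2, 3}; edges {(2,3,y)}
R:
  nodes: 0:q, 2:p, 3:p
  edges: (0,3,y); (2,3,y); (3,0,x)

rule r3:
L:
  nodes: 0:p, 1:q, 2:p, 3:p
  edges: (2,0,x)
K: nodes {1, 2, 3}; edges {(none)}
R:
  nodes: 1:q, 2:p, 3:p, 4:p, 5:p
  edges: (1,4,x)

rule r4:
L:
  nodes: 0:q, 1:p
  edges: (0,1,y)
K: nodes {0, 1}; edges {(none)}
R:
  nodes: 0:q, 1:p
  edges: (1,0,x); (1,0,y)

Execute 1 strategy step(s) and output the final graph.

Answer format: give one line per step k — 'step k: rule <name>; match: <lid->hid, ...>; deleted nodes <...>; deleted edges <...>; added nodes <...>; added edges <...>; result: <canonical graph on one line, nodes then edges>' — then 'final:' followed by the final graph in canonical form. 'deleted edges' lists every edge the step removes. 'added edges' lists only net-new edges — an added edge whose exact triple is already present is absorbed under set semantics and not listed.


step 1: rule r3; match: 0->3, 1->4, 2->7, 3->2; deleted nodes 3; deleted edges (7,3,x); added nodes 14, 15; added edges (4,14,x); result: nodes: 2:p, 4:q, 5:q, 6:q, 7:p, 8:q, 9:q, 11:p, 13:q, 14:p, 15:p edges: (2,5,y); (2,7,y); (2,8,y); (4,6,y); (4,11,x); (4,14,x); (5,2,y); (5,7,y); (6,5,x); (7,11,x); (9,5,y)
final:
nodes: 2:p, 4:q, 5:q, 6:q, 7:p, 8:q, 9:q, 11:p, 13:q, 14:p, 15:p
edges: (2,5,y); (2,7,y); (2,8,y); (4,6,y); (4,11,x); (4,14,x); (5,2,y); (5,7,y); (6,5,x); (7,11,x); (9,5,y)


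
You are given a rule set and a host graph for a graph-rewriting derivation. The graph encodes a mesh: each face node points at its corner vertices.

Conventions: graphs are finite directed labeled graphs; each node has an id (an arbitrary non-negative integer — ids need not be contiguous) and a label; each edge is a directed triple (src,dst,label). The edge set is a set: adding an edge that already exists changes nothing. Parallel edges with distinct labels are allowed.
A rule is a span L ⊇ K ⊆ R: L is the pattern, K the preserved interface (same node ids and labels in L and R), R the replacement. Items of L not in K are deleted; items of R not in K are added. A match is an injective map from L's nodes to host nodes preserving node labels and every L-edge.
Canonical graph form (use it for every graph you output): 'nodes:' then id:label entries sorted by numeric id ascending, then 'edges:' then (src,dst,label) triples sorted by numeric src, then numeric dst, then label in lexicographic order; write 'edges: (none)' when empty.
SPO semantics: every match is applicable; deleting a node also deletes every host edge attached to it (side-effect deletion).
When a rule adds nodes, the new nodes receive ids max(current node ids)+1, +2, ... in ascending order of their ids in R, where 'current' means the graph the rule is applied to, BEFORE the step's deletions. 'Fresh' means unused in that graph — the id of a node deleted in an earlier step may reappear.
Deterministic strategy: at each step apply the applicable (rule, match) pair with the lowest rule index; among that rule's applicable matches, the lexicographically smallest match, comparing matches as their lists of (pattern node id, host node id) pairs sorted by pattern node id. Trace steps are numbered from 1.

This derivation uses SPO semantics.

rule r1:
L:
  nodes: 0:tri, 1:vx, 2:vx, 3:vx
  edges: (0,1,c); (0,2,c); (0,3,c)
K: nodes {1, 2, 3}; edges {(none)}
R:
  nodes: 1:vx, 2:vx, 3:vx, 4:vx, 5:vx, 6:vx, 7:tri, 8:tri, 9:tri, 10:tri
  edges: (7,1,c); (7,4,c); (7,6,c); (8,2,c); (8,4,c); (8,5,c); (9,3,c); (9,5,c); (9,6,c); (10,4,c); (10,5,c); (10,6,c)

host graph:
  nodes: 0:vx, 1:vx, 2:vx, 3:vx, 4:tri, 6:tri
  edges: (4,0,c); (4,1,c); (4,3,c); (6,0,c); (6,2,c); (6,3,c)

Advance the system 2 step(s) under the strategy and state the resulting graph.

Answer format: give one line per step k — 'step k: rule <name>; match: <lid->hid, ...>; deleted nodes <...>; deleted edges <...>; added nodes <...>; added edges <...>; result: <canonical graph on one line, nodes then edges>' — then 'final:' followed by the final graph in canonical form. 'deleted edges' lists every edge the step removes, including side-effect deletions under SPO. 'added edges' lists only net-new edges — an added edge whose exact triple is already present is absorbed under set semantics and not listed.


step 1: rule r1; match: 0->4, 1->0, 2->1, 3->3; deleted nodes 4; deleted edges (4,0,c); (4,1,c); (4,3,c); added nodes 7, 8, 9, 10, 11, 12, 13; added edges (10,0,c); (10,7,c); (10,9,c); (11,1,c); (11,7,c); (11,8,c); (12,3,c); (12,8,c); (12,9,c); (13,7,c); (13,8,c); (13,9,c); result: nodes: 0:vx, 1:vx, 2:vx, 3:vx, 6:tri, 7:vx, 8:vx, 9:vx, 10:tri, 11:tri, 12:tri, 13:tri edges: (6,0,c); (6,2,c); (6,3,c); (10,0,c); (10,7,c); (10,9,c); (11,1,c); (11,7,c); (11,8,c); (12,3,c); (12,8,c); (12,9,c); (13,7,c); (13,8,c); (13,9,c)
step 2: rule r1; match: 0->6, 1->0, 2->2, 3->3; deleted nodes 6; deleted edges (6,0,c); (6,2,c); (6,3,c); added nodes 14, 15, 16, 17, 18, 19, 20; added edges (17,0,c); (17,14,c); (17,16,c); (18,2,c); (18,14,c); (18,15,c); (19,3,c); (19,15,c); (19,16,c); (20,14,c); (20,15,c); (20,16,c); result: nodes: 0:vx, 1:vx, 2:vx, 3:vx, 7:vx, 8:vx, 9:vx, 10:tri, 11:tri, 12:tri, 13:tri, 14:vx, 15:vx, 16:vx, 17:tri, 18:tri, 19:tri, 20:tri edges: (10,0,c); (10,7,c); (10,9,c); (11,1,c); (11,7,c); (11,8,c); (12,3,c); (12,8,c); (12,9,c); (13,7,c); (13,8,c); (13,9,c); (17,0,c); (17,14,c); (17,16,c); (18,2,c); (18,14,c); (18,15,c); (19,3,c); (19,15,c); (19,16,c); (20,14,c); (20,15,c); (20,16,c)
final:
nodes: 0:vx, 1:vx, 2:vx, 3:vx, 7:vx, 8:vx, 9:vx, 10:tri, 11:tri, 12:tri, 13:tri, 14:vx, 15:vx, 16:vx, 17:tri, 18:tri, 19:tri, 20:tri
edges: (10,0,c); (10,7,c); (10,9,c); (11,1,c); (11,7,c); (11,8,c); (12,3,c); (12,8,c); (12,9,c); (13,7,c); (13,8,c); (13,9,c); (17,0,c); (17,14,c); (17,16,c); (18,2,c); (18,14,c); (18,15,c); (19,3,c); (19,15,c); (19,16,c); (20,14,c); (20,15,c); (20,16,c)
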